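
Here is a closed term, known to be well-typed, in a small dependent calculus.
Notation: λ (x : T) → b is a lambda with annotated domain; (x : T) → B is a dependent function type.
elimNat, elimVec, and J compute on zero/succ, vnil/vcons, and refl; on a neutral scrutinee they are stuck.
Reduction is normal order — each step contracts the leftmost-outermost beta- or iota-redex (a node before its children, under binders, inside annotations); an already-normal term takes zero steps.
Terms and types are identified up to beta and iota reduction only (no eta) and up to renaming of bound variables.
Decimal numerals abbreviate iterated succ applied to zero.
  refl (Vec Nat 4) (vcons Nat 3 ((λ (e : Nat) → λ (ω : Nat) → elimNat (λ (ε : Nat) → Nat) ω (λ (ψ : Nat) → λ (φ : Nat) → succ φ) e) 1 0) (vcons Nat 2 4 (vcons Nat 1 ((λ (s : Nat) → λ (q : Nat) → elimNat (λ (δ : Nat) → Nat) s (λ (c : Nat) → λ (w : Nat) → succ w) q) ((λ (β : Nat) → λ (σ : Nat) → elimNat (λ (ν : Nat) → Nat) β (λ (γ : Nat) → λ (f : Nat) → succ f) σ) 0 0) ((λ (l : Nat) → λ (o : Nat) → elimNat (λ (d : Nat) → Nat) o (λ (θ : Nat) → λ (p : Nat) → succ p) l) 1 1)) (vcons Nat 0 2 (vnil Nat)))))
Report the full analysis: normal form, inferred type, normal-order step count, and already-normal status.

reduced normal form:
  refl (Vec Nat 4) (vcons Nat 3 1 (vcons Nat 2 4 (vcons Nat 1 2 (vcons Nat 0 2 (vnil Nat)))))
type:
  Eq (Vec Nat 4) (vcons Nat 3 1 (vcons Nat 2 4 (vcons Nat 1 2 (vcons Nat 0 2 (vnil Nat))))) (vcons Nat 3 1 (vcons Nat 2 4 (vcons Nat 1 2 (vcons Nat 0 2 (vnil Nat)))))
normal-order step count: 24
already normal: no
first contracted redex: a beta-redex


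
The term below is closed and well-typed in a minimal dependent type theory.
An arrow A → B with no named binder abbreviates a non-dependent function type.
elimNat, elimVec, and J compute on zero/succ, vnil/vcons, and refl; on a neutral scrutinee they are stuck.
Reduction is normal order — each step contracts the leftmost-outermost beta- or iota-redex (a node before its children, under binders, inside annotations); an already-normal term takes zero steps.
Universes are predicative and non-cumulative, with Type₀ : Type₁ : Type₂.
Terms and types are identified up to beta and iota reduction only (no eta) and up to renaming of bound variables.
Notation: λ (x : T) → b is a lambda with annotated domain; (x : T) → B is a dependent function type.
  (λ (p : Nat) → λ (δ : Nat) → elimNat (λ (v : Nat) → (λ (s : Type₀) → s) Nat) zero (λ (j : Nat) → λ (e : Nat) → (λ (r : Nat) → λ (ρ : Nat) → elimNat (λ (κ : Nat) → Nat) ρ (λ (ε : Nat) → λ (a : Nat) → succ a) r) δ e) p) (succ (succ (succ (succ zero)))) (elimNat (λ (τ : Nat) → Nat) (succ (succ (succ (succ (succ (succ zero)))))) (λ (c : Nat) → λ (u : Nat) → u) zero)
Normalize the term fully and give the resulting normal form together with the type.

normal form:
  succ (succ (succ (succ (succ (succ (succ (succ (succ (succ (succ (succ (succ (succ (succ (succ (succ (succ (succ (succ (succ (succ (succ (succ zero)))))))))))))))))))))))
type:
  Nat


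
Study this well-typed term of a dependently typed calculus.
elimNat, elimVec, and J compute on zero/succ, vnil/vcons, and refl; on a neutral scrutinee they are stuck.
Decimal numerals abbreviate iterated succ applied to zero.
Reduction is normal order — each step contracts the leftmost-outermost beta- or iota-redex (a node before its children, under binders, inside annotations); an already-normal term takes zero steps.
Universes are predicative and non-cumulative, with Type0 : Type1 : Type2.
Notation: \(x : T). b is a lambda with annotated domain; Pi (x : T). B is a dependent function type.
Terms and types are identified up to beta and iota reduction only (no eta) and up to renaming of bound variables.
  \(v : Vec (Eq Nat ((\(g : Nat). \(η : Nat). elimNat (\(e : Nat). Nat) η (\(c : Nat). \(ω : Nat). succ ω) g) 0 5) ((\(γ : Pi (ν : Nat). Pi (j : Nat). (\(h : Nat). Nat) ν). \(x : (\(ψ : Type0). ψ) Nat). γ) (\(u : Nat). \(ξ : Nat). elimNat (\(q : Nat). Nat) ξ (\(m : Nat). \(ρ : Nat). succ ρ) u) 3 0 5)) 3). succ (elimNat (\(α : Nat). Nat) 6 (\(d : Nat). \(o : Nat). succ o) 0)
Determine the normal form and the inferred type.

resulting normal form:
  \(v : Vec (Eq Nat 5 5) 3). 7
inferred type:
  Pi (v : Vec (Eq Nat 5 5) 3). Nat


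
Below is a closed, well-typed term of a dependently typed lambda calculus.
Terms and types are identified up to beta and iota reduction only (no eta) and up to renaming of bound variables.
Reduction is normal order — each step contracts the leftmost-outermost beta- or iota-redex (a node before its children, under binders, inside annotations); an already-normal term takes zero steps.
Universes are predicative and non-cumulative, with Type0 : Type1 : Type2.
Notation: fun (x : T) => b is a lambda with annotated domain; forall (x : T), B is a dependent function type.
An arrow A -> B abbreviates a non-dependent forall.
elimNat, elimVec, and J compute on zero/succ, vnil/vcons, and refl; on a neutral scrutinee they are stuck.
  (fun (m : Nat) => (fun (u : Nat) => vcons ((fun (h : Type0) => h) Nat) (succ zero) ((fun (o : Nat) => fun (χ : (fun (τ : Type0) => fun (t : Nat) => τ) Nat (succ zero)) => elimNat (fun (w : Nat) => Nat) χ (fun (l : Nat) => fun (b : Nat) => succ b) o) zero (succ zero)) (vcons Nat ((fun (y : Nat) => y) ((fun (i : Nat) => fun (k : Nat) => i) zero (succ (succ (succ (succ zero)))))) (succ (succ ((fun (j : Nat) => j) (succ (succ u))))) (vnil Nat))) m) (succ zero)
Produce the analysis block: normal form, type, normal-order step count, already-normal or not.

reduced normal form:
  vcons Nat (succ zero) (succ zero) (vcons Nat zero (succ (succ (succ (succ (succ zero))))) (vnil Nat))
inferred type:
  Vec Nat (succ (succ zero))
normal-order step count: 10
started in normal form: no
first redex: a beta-redex


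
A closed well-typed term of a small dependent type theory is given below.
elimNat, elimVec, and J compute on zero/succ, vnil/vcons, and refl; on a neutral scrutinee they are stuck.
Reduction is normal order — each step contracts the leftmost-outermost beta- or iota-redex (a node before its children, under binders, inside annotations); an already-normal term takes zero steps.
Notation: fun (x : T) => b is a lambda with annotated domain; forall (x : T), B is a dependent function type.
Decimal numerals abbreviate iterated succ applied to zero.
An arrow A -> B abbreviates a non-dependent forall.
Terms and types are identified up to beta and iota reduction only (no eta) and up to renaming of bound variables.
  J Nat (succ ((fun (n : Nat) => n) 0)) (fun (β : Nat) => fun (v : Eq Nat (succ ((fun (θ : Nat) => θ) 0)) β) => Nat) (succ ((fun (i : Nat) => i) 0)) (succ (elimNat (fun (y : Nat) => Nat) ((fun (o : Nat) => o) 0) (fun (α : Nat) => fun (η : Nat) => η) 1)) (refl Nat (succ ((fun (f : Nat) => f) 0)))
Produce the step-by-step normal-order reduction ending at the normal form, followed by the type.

normal-order reduction:
  J Nat (succ ((fun (n : Nat) => n) 0)) (fun (β : Nat) => fun (v : Eq Nat (succ ((fun (θ : Nat) => θ) 0)) β) => Nat) (succ ((fun (i : Nat) => i) 0)) (succ (elimNat (fun (y : Nat) => Nat) ((fun (o : Nat) => o) 0) (fun (α : Nat) => fun (η : Nat) => η) 1)) (refl Nat (succ ((fun (f : Nat) => f) 0)))
  ~> succ ((fun (n : Nat) => n) 0)
  ~> 1
the term's type:
  Nat


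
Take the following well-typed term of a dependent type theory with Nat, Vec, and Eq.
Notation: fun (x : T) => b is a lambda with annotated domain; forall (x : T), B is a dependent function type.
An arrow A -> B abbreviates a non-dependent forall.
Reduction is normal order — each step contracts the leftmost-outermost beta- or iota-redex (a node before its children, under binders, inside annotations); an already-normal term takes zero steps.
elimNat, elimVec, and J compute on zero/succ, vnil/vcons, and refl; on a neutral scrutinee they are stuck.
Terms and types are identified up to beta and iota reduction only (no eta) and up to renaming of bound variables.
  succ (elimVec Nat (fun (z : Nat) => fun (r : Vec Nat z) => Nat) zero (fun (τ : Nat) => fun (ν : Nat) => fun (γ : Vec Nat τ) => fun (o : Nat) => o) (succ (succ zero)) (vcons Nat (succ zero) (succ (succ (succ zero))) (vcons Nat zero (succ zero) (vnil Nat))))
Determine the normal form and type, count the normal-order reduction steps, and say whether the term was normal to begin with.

resulting normal form:
  succ zero
the term's type:
  Nat
steps to reach normal form (normal order): 11
term was already normal: no
first contracted redex: an elimVec iota-redex


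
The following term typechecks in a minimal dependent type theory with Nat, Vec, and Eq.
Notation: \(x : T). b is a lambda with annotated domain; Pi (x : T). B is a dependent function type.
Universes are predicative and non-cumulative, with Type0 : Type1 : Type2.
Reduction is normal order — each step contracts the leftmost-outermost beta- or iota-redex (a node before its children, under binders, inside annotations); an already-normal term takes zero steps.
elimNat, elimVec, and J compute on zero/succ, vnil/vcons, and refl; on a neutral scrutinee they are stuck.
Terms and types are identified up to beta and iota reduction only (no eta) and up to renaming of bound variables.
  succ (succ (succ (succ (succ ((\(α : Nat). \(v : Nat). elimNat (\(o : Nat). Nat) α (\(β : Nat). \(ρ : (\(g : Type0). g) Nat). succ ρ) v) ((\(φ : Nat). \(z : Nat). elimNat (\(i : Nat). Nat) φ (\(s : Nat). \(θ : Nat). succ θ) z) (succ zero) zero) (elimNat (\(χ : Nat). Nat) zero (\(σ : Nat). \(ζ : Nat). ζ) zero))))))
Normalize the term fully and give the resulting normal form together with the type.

resulting normal form:
  succ (succ (succ (succ (succ (succ zero)))))
the term's type:
  Nat
observation: normalization takes exactly 8 steps under the normal-order strategy.


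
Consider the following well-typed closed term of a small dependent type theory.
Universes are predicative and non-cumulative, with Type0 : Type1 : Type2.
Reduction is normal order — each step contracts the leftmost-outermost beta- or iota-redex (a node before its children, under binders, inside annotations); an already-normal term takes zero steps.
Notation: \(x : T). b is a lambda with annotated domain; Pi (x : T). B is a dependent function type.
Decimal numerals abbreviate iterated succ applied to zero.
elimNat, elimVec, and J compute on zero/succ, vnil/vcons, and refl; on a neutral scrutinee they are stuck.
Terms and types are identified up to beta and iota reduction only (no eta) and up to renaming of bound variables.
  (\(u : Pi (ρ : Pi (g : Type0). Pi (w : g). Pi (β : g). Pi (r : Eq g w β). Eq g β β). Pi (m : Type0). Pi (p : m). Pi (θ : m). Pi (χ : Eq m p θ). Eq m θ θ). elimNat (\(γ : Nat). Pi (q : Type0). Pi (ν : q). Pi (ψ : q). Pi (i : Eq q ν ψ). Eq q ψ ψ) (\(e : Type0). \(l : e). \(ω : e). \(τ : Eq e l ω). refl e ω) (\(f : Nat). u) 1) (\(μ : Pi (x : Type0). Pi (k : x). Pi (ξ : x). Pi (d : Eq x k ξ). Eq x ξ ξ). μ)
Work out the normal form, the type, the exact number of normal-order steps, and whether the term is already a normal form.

normal form:
  \(u : Type0). \(ρ : u). \(g : u). \(w : Eq u ρ g). refl u g
type:
  Pi (u : Type0). Pi (ρ : u). Pi (g : u). Pi (w : Eq u ρ g). Eq u g g
reduction steps (normal order): 5
started in normal form: no
first redex: a beta-redex


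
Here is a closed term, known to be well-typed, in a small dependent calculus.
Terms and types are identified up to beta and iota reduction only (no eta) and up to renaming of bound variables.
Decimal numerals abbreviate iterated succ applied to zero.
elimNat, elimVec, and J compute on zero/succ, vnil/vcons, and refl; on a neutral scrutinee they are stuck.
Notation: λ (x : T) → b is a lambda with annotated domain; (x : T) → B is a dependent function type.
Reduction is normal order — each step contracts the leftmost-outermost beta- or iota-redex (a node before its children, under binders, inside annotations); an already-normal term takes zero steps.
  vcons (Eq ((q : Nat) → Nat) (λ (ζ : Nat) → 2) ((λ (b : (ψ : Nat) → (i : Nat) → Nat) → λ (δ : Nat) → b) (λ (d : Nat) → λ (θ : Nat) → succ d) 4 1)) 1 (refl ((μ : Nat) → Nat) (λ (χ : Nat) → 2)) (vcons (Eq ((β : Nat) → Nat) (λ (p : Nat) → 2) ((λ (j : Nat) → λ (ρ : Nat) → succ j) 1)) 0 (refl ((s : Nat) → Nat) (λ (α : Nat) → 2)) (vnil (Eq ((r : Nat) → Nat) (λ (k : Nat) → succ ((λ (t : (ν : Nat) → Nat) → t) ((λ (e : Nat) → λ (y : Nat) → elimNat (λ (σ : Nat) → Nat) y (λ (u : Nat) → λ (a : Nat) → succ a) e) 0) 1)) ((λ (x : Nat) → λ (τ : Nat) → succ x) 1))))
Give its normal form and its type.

normal form:
  vcons (Eq ((q : Nat) → Nat) (λ (ζ : Nat) → 2) (λ (b : Nat) → 2)) 1 (refl ((ψ : Nat) → Nat) (λ (i : Nat) → 2)) (vcons (Eq ((δ : Nat) → Nat) (λ (d : Nat) → 2) (λ (θ : Nat) → 2)) 0 (refl ((μ : Nat) → Nat) (λ (χ : Nat) → 2)) (vnil (Eq ((β : Nat) → Nat) (λ (p : Nat) → 2) (λ (j : Nat) → 2))))
inferred type:
  Vec (Eq ((q : Nat) → Nat) (λ (ζ : Nat) → 2) (λ (b : Nat) → 2)) 2
observation: 9 normal-order steps separate the term from its normal form.


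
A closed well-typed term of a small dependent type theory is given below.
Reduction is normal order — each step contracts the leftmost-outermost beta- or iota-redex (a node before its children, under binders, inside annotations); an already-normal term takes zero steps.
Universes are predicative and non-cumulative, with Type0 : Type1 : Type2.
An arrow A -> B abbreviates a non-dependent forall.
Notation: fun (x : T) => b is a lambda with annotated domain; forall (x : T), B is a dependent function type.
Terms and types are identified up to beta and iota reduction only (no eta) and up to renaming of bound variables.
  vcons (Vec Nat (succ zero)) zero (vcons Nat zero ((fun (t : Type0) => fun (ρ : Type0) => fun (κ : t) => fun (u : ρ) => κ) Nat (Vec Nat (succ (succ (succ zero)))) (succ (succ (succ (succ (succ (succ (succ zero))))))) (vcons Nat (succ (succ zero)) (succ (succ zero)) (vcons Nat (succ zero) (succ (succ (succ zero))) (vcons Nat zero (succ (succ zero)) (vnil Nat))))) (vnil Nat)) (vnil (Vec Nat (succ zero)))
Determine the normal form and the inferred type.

reduced normal form:
  vcons (Vec Nat (succ zero)) zero (vcons Nat zero (succ (succ (succ (succ (succ (succ (succ zero))))))) (vnil Nat)) (vnil (Vec Nat (succ zero)))
the term's type:
  Vec (Vec Nat (succ zero)) (succ zero)
observation: normalization takes exactly 4 steps under the normal-order strategy.


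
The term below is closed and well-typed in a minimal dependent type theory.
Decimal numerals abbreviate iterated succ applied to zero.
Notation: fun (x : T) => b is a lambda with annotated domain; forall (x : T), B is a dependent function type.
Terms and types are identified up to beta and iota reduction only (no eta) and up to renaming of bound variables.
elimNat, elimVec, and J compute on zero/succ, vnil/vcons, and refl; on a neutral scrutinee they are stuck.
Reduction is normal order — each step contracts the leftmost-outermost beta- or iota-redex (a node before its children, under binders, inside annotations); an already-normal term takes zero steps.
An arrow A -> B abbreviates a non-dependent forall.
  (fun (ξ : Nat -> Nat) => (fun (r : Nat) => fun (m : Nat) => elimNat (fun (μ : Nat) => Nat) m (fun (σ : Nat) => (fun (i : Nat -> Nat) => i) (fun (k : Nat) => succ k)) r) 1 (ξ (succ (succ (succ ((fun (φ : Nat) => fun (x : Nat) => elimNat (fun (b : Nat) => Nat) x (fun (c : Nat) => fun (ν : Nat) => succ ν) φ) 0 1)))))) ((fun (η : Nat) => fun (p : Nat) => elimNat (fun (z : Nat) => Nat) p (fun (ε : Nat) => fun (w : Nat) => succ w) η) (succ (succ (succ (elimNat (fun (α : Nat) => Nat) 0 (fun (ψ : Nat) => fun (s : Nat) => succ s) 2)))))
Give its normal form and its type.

resulting normal form:
  10
inferred type:
  Nat


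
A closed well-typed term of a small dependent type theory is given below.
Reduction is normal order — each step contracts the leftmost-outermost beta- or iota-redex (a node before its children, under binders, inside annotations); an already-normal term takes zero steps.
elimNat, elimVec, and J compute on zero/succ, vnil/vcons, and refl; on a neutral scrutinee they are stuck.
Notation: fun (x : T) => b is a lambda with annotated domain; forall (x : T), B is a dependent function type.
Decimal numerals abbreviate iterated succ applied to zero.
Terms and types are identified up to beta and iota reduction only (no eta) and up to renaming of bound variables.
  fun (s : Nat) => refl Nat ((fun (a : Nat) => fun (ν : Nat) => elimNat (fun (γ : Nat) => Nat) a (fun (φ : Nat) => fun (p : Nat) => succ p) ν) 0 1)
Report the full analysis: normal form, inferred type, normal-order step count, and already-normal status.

resulting normal form:
  fun (s : Nat) => refl Nat 1
the term's type:
  forall (s : Nat), Eq Nat 1 1
normal-order step count: 6
already normal: no
first contracted redex: a beta-redex


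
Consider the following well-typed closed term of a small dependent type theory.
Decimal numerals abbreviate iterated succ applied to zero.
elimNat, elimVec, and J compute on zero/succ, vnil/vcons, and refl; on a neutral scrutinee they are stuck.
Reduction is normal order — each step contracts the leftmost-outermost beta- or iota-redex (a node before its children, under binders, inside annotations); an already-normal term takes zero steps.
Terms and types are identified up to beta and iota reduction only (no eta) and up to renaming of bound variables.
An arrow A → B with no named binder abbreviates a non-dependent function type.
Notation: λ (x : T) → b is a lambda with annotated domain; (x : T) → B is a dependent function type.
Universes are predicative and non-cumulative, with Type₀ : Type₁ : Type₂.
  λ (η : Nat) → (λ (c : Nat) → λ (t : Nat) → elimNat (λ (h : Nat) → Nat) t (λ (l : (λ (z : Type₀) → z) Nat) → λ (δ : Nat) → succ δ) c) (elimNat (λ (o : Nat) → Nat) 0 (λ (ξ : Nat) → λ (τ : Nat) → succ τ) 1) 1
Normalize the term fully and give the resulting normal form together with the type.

reduced normal form:
  λ (η : Nat) → 2
type:
  Nat → Nat


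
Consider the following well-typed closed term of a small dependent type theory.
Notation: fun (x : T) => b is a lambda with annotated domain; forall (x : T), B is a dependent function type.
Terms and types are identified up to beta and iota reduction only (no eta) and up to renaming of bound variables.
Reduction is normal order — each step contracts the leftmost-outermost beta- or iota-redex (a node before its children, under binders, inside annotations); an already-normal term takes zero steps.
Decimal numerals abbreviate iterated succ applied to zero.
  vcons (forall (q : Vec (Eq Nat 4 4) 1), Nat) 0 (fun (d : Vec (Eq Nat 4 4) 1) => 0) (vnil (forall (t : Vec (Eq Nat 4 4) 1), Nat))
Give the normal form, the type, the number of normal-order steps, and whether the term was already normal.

normal form:
  vcons (forall (q : Vec (Eq Nat 4 4) 1), Nat) 0 (fun (d : Vec (Eq Nat 4 4) 1) => 0) (vnil (forall (t : Vec (Eq Nat 4 4) 1), Nat))
type:
  Vec (forall (q : Vec (Eq Nat 4 4) 1), Nat) 1
normal-order step count: 0
already normal: yes


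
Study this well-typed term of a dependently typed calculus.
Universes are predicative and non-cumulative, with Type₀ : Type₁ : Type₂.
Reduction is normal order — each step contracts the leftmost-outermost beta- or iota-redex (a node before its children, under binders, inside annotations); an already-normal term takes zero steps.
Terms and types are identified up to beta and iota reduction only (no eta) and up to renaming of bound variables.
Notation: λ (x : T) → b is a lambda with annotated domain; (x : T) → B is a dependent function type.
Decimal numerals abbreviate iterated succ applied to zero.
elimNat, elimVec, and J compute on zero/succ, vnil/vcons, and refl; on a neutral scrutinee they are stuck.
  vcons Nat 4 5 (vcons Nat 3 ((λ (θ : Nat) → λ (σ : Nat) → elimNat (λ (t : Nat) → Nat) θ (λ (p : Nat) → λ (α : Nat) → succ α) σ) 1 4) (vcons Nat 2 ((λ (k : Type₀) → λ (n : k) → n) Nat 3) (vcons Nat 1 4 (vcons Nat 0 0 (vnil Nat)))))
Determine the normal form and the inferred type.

resulting normal form:
  vcons Nat 4 5 (vcons Nat 3 5 (vcons Nat 2 3 (vcons Nat 1 4 (vcons Nat 0 0 (vnil Nat)))))
type:
  Vec Nat 5


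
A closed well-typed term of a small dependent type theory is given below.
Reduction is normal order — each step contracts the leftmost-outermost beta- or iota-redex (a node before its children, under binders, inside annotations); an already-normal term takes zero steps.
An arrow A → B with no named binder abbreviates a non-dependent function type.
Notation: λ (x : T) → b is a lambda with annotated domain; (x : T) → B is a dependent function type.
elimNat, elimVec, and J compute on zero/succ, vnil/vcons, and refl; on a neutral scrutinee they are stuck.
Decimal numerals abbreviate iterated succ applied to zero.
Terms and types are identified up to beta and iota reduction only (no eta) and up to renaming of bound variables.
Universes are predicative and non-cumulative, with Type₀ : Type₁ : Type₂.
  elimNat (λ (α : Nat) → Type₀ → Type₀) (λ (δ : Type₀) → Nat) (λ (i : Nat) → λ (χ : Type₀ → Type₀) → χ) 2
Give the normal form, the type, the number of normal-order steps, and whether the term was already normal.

resulting normal form:
  λ (α : Type₀) → Nat
the term's type:
  Type₀ → Type₀
normal-order step count: 7
term was already normal: no
first redex: an elimNat iota-redex


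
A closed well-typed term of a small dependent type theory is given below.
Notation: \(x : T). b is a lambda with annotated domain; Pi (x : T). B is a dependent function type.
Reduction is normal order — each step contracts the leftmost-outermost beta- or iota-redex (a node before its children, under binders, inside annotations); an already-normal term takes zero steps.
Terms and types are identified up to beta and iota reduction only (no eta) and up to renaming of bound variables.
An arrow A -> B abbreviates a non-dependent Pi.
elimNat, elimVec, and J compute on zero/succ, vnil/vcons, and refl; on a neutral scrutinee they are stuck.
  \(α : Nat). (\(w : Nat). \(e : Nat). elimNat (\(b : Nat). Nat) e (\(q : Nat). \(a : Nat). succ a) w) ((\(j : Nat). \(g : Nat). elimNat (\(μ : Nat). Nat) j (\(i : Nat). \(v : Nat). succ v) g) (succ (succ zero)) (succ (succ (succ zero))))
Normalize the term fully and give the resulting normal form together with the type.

reduced normal form:
  \(α : Nat). \(w : Nat). succ (succ (succ (succ (succ w))))
the term's type:
  Nat -> Nat -> Nat
observation: reduction starts at a beta-redex, and 29 normal-order steps reach the normal form.


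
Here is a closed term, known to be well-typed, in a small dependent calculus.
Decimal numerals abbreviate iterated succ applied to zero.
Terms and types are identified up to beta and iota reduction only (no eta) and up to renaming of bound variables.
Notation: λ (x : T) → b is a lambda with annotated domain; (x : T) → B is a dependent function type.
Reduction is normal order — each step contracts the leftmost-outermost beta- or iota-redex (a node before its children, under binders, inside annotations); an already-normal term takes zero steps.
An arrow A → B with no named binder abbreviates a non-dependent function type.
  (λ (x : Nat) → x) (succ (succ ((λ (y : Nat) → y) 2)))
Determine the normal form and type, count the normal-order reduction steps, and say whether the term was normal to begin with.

resulting normal form:
  4
type:
  Nat
normal-order step count: 2
started in normal form: no
first redex: a beta-redex


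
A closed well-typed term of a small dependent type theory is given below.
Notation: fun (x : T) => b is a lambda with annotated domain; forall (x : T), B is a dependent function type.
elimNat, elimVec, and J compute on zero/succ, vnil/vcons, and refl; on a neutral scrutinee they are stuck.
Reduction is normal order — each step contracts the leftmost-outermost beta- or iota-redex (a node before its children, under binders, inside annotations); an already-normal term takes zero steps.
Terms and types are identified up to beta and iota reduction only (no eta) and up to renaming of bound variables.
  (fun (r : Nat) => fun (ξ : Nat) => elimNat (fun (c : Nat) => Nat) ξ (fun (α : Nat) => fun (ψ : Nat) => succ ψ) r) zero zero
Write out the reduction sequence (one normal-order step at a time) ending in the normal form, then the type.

reduction (normal order):
  (fun (r : Nat) => fun (ξ : Nat) => elimNat (fun (c : Nat) => Nat) ξ (fun (α : Nat) => fun (ψ : Nat) => succ ψ) r) zero zero
  ~> (fun (r : Nat) => elimNat (fun (ξ : Nat) => Nat) r (fun (c : Nat) => fun (α : Nat) => succ α) zero) zero
  ~> elimNat (fun (r : Nat) => Nat) zero (fun (ξ : Nat) => fun (c : Nat) => succ c) zero
  ~> zero
inferred type:
  Nat


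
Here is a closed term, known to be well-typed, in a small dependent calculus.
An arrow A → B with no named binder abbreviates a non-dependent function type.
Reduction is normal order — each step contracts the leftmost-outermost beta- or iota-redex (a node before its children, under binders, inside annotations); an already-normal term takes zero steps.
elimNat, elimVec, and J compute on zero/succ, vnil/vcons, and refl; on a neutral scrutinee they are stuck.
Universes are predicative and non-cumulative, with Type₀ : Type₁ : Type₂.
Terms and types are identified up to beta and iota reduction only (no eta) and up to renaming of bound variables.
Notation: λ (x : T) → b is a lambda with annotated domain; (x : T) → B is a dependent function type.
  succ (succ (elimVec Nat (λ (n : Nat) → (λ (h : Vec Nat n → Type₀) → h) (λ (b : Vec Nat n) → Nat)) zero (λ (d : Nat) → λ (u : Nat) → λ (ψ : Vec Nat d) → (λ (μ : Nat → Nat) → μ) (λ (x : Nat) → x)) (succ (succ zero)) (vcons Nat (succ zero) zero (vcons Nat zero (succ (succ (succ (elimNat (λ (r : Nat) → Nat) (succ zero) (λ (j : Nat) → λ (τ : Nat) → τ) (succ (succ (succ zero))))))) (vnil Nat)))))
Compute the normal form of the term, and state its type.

normal form:
  succ (succ zero)
type:
  Nat
observation: 13 normal-order steps normalize the term, beginning with an elimVec iota-redex.


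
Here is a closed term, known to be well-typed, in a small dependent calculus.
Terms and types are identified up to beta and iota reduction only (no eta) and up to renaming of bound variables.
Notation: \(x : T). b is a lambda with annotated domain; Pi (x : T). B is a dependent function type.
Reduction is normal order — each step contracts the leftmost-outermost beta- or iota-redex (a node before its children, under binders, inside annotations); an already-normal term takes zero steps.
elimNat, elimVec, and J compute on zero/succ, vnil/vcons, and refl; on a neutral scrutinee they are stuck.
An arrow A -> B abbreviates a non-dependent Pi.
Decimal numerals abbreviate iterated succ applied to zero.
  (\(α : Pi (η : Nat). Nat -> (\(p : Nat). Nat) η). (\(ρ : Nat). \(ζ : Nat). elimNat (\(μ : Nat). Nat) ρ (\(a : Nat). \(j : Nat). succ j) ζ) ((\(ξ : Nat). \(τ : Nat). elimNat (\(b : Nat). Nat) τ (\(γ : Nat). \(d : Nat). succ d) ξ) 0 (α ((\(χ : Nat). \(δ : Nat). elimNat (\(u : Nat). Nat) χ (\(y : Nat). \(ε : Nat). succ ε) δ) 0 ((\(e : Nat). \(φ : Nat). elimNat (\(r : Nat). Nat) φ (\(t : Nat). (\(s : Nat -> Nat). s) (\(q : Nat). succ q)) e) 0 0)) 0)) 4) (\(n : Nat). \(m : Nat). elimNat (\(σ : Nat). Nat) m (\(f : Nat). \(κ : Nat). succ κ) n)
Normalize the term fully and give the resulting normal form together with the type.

resulting normal form:
  4
inferred type:
  Nat


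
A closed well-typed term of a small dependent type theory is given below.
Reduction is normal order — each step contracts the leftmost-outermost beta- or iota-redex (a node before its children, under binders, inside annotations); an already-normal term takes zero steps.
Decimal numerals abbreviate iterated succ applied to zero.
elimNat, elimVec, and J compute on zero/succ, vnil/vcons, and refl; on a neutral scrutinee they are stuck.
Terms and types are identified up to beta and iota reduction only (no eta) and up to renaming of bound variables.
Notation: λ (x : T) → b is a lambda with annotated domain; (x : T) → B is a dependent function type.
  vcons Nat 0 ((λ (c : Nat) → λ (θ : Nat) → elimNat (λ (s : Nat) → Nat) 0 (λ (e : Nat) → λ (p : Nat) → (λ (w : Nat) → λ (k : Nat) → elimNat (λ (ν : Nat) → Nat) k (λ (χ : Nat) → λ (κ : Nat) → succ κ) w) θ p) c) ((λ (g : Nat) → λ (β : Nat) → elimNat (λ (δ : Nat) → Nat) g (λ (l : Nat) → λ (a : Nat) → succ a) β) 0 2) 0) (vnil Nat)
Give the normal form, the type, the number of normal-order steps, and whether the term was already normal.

resulting normal form:
  vcons Nat 0 0 (vnil Nat)
inferred type:
  Vec Nat 1
steps to reach normal form (normal order): 21
already normal: no
first redex: a beta-redex


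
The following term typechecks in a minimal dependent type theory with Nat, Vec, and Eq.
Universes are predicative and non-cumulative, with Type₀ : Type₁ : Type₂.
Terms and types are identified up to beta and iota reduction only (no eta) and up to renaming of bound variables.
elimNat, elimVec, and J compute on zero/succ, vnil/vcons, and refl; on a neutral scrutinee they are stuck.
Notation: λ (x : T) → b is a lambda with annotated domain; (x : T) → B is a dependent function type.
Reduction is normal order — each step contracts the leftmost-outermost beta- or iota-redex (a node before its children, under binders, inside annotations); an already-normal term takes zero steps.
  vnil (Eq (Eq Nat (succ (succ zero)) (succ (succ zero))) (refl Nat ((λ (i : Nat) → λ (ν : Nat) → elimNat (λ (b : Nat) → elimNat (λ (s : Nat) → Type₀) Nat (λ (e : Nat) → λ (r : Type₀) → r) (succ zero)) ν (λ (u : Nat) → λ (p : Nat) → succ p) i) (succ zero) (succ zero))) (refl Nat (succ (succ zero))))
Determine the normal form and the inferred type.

resulting normal form:
  vnil (Eq (Eq Nat (succ (succ zero)) (succ (succ zero))) (refl Nat (succ (succ zero))) (refl Nat (succ (succ zero))))
the term's type:
  Vec (Eq (Eq Nat (succ (succ zero)) (succ (succ zero))) (refl Nat (succ (succ zero))) (refl Nat (succ (succ zero)))) zero
observation: normalization takes exactly 6 steps under the normal-order strategy.


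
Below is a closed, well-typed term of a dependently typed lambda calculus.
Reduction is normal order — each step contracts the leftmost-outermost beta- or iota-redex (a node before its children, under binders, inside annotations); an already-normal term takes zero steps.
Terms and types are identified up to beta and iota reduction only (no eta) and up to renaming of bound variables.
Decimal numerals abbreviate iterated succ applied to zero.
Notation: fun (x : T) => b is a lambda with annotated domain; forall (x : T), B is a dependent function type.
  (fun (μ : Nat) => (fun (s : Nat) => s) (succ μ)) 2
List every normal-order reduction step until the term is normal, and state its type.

normal-order reduction:
  (fun (μ : Nat) => (fun (s : Nat) => s) (succ μ)) 2
  ~> (fun (μ : Nat) => μ) 3
  ~> 3
type:
  Nat


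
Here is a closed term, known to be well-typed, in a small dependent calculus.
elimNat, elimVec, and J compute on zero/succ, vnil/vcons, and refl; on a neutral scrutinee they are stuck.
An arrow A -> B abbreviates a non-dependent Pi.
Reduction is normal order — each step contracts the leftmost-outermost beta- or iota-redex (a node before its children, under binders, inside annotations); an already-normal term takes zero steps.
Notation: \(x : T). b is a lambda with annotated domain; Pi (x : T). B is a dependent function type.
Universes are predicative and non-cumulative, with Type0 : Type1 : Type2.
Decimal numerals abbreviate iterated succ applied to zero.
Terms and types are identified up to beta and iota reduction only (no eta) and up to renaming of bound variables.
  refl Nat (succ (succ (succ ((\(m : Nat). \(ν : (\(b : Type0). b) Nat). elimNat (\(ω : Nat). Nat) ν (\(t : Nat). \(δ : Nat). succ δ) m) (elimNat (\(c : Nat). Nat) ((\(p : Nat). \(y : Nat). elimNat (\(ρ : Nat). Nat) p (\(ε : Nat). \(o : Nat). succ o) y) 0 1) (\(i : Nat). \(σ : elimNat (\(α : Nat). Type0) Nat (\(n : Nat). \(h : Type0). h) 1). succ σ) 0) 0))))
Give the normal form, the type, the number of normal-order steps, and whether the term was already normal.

resulting normal form:
  refl Nat 4
type:
  Eq Nat 4 4
reduction steps (normal order): 13
term was already normal: no
first redex: a beta-redex


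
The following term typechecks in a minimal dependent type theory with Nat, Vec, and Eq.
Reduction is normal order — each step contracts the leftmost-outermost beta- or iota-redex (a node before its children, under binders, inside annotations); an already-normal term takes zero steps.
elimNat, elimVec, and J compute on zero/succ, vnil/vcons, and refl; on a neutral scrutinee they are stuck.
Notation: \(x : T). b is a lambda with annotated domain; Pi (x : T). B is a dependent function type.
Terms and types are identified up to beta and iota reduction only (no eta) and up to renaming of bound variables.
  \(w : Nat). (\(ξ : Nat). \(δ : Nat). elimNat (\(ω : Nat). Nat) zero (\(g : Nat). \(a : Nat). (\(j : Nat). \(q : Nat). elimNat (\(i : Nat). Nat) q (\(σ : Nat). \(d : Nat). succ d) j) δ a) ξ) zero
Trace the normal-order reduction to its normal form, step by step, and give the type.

normal-order reduction sequence:
  \(w : Nat). (\(ξ : Nat). \(δ : Nat). elimNat (\(ω : Nat). Nat) zero (\(g : Nat). \(a : Nat). (\(j : Nat). \(q : Nat). elimNat (\(i : Nat). Nat) q (\(σ : Nat). \(d : Nat). succ d) j) δ a) ξ) zero
  ~> \(w : Nat). \(ξ : Nat). elimNat (\(δ : Nat). Nat) zero (\(ω : Nat). \(g : Nat). (\(a : Nat). \(j : Nat). elimNat (\(q : Nat). Nat) j (\(i : Nat). \(σ : Nat). succ σ) a) ξ g) zero
  ~> \(w : Nat). \(ξ : Nat). zero
the term's type:
  Pi (w : Nat). Pi (ξ : Nat). Nat


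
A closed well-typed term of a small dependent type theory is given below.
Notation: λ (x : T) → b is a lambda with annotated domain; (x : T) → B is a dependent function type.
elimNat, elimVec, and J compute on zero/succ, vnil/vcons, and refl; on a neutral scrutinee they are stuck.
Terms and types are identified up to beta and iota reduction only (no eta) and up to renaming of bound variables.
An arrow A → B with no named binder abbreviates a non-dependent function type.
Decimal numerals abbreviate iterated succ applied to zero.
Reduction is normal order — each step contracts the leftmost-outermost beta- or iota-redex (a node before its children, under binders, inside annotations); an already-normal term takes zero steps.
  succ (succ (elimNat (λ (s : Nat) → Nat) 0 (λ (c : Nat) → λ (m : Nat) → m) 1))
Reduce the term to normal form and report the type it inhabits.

reduced normal form:
  2
the term's type:
  Nat
observation: normalization takes exactly 4 steps under the normal-order strategy.


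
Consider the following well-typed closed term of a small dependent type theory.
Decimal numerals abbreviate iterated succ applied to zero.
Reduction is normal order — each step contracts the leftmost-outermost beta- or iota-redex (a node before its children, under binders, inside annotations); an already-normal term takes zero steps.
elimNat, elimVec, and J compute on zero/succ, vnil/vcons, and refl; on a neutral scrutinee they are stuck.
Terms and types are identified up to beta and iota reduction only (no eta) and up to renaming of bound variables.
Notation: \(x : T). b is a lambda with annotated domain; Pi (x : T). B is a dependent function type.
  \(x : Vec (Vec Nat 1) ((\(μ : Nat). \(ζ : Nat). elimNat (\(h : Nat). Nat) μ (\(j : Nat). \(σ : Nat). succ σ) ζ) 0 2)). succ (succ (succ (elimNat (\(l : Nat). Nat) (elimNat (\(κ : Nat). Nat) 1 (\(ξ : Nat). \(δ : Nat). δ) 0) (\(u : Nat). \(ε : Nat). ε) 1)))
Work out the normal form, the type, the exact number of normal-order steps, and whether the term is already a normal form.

normal form:
  \(x : Vec (Vec Nat 1) 2). 4
type:
  Pi (x : Vec (Vec Nat 1) 2). Nat
normal-order step count: 14
already normal: no
first redex: a beta-redex


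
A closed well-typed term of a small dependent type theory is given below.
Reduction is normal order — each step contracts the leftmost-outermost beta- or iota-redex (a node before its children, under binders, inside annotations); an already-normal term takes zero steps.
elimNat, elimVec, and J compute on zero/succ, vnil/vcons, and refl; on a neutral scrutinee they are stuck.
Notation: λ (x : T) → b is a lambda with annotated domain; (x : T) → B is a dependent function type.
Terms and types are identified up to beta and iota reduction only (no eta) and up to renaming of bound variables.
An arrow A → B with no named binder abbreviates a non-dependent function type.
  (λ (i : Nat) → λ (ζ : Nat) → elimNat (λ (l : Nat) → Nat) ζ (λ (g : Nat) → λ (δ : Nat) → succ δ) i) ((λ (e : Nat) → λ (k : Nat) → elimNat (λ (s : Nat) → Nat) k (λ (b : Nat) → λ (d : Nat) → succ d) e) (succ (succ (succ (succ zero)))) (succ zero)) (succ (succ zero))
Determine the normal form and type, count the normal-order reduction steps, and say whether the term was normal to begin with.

resulting normal form:
  succ (succ (succ (succ (succ (succ (succ zero))))))
the term's type:
  Nat
normal-order step count: 33
already normal: no
first contracted redex: a beta-redex


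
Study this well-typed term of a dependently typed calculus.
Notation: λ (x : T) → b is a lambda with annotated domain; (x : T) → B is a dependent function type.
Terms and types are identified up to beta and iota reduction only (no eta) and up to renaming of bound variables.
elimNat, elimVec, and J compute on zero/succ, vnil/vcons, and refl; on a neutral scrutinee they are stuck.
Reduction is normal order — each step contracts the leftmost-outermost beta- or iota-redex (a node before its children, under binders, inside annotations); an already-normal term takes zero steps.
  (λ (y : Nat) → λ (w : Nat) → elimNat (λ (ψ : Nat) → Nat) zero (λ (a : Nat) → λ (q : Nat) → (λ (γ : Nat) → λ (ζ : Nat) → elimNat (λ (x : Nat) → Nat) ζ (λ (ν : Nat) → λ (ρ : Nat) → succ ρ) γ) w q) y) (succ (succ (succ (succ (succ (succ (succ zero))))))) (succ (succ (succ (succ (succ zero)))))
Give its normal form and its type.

reduced normal form:
  succ (succ (succ (succ (succ (succ (succ (succ (succ (succ (succ (succ (succ (succ (succ (succ (succ (succ (succ (succ (succ (succ (succ (succ (succ (succ (succ (succ (succ (succ (succ (succ (succ (succ (succ zero))))))))))))))))))))))))))))))))))
inferred type:
  Nat
observation: the term reaches its normal form after 150 normal-order steps.


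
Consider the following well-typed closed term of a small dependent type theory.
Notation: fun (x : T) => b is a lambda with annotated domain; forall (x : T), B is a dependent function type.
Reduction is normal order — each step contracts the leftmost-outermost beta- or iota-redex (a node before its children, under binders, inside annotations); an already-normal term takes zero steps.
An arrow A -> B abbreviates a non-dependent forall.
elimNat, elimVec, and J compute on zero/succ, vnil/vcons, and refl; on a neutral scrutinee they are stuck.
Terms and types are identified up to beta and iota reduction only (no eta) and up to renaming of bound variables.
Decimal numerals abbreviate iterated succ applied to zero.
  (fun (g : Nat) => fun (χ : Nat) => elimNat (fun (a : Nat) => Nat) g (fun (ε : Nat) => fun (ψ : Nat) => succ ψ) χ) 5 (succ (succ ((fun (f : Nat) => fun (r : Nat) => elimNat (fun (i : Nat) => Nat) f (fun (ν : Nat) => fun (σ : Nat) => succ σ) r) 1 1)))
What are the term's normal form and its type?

reduced normal form:
  9
inferred type:
  Nat
observation: the first redex contracted is a beta-redex; the normal form is reached in 21 normal-order steps.
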